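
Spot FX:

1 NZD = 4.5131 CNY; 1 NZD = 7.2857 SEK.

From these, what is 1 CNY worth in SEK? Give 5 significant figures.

1 CNY ÷ 4.5131 = 0.221577 NZD
0.221577 NZD × 7.2857 = 1.61434 SEK

CNY/SEK = 1.6143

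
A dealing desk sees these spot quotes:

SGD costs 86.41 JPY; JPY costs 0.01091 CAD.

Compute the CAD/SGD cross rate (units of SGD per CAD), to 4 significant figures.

CAD/SGD = 1.061

1 CAD ÷ 0.01091 = 91.659 JPY
91.659 JPY ÷ 86.41 = 1.06075 SGD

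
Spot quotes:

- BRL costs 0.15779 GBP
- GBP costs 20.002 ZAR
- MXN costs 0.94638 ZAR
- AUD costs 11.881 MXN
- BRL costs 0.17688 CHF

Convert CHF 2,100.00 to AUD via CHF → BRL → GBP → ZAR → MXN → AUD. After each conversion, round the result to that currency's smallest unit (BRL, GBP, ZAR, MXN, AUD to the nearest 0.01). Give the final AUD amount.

CHF 2,100.00 ÷ 0.17688 = BRL 11,872.46
BRL 11,872.46 × 0.15779 = GBP 1,873.36
GBP 1,873.36 × 20.002 = ZAR 37,470.95
ZAR 37,470.95 ÷ 0.94638 = MXN 39,593.98
MXN 39,593.98 ÷ 11.881 = AUD 3,332.55

AUD 3,332.55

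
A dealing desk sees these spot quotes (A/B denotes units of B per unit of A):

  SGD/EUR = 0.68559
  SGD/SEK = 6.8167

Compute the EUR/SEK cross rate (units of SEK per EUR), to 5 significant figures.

1 EUR ÷ 0.68559 = 1.4586 SGD
1.4586 SGD × 6.8167 = 9.94282 SEK

EUR/SEK = 9.9428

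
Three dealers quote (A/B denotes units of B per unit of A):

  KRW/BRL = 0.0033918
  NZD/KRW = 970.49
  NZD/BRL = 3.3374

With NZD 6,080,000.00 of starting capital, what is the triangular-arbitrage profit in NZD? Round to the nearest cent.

Profit: NZD 84,396.15

Profitable loop is NZD → BRL → KRW → NZD:
NZD 6,080,000.00 × 3.3374 = BRL 20,291,392.00
BRL 20,291,392.00 ÷ 0.0033918 = KRW 5,982,484,816
KRW 5,982,484,816 ÷ 970.49 = NZD 6,164,396.15
Profit = NZD 6,164,396.15 − NZD 6,080,000.00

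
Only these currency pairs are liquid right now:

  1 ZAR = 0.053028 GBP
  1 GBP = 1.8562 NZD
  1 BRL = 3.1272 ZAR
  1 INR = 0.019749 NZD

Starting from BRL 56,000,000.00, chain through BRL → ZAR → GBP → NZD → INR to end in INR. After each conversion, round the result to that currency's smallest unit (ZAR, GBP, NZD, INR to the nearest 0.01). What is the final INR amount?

BRL 56,000,000.00 × 3.1272 = ZAR 175,123,200.00
ZAR 175,123,200.00 × 0.053028 = GBP 9,286,433.05
GBP 9,286,433.05 × 1.8562 = NZD 17,237,477.03
NZD 17,237,477.03 ÷ 0.019749 = INR 872,827,840.90

INR 872,827,840.90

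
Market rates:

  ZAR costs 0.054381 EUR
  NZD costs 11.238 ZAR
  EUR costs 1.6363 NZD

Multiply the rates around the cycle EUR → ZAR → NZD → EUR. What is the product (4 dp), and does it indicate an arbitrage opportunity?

1.0000 (no arbitrage)

Around EUR → ZAR → NZD → EUR: 1 ÷ 0.054381 ÷ 11.238 ÷ 1.6363 = 1.000002
Product ≈ 1 (deviation 0.000%, within rounding noise).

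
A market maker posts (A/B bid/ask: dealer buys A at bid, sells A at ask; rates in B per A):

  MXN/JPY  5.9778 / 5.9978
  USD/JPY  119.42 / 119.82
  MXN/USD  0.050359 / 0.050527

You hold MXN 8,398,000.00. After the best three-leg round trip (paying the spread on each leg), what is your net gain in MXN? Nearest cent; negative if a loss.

Best loop MXN → USD → JPY → MXN:
MXN 8,398,000.00 × 0.050359 (sell MXN at bid) = USD 422,914.88
USD 422,914.88 × 119.42 (sell USD at bid) = JPY 50,504,495
JPY 50,504,495 ÷ 5.9978 (buy MXN at ask) = MXN 8,420,503.39

Net profit: MXN 22,503.39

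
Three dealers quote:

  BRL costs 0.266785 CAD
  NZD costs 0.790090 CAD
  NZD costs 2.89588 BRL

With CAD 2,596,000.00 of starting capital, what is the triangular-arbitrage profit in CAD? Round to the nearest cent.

Profitable loop is CAD → BRL → NZD → CAD:
CAD 2,596,000.00 ÷ 0.266785 = BRL 9,730,682.01
BRL 9,730,682.01 ÷ 2.89588 = NZD 3,360,181.36
NZD 3,360,181.36 × 0.790090 = CAD 2,654,845.69
Profit = CAD 2,654,845.69 − CAD 2,596,000.00

Profit: CAD 58,845.69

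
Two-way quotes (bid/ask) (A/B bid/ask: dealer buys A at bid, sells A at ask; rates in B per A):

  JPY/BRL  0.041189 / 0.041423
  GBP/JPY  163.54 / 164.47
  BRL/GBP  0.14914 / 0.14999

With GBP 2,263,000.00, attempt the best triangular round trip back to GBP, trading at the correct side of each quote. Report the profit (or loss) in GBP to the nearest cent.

Best loop GBP → JPY → BRL → GBP:
GBP 2,263,000.00 × 163.54 (sell GBP at bid) = JPY 370,091,020
JPY 370,091,020 × 0.041189 (sell JPY at bid) = BRL 15,243,679.02
BRL 15,243,679.02 × 0.14914 (sell BRL at bid) = GBP 2,273,442.29

Net profit: GBP 10,442.29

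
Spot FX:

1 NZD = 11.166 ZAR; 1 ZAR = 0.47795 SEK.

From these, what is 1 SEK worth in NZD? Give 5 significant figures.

SEK/NZD = 0.18738

1 SEK ÷ 0.47795 = 2.09227 ZAR
2.09227 ZAR ÷ 11.166 = 0.187379 NZD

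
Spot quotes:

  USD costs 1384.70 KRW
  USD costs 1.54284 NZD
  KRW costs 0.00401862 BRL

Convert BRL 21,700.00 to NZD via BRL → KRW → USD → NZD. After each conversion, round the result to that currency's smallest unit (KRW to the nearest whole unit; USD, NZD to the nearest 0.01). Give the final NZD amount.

BRL 21,700.00 ÷ 0.00401862 = KRW 5,399,864
KRW 5,399,864 ÷ 1384.70 = USD 3,899.66
USD 3,899.66 × 1.54284 = NZD 6,016.55

NZD 6,016.55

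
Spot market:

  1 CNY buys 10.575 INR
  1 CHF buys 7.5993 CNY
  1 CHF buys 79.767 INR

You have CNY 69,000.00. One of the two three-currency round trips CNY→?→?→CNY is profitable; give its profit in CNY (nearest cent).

Profitable loop is CNY → INR → CHF → CNY:
CNY 69,000.00 × 10.575 = INR 729,675.00
INR 729,675.00 ÷ 79.767 = CHF 9,147.58
CHF 9,147.58 × 7.5993 = CNY 69,515.20
Profit = CNY 69,515.20 − CNY 69,000.00

Profit: CNY 515.20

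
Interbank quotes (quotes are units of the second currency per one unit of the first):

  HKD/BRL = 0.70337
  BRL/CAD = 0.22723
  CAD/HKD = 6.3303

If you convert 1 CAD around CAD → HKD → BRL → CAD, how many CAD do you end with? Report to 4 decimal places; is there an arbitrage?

1.0118 (arbitrage exists)

Around CAD → HKD → BRL → CAD: 1 × 6.3303 × 0.70337 × 0.22723 = 1.011751
Product > 1; profitable direction is CAD → HKD → BRL → CAD.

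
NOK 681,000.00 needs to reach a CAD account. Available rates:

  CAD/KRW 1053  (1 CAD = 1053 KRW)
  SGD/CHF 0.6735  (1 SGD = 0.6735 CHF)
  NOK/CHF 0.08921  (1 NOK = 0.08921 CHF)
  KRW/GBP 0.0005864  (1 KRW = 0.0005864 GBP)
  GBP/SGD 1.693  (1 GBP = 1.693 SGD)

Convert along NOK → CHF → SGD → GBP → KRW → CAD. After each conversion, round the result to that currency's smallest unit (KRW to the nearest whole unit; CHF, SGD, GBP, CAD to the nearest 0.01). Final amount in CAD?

CAD 86,286.68

NOK 681,000.00 × 0.08921 = CHF 60,752.01
CHF 60,752.01 ÷ 0.6735 = SGD 90,203.43
SGD 90,203.43 ÷ 1.693 = GBP 53,280.23
GBP 53,280.23 ÷ 0.0005864 = KRW 90,859,874
KRW 90,859,874 ÷ 1053 = CAD 86,286.68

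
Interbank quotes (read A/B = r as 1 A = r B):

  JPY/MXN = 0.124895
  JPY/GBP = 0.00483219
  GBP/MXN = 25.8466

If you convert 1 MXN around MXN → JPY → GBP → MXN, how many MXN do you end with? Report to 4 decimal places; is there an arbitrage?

Around MXN → JPY → GBP → MXN: 1 ÷ 0.124895 × 0.00483219 × 25.8466 = 1.000005
Product ≈ 1 (deviation 0.001%, within rounding noise).

1.0000 (no arbitrage)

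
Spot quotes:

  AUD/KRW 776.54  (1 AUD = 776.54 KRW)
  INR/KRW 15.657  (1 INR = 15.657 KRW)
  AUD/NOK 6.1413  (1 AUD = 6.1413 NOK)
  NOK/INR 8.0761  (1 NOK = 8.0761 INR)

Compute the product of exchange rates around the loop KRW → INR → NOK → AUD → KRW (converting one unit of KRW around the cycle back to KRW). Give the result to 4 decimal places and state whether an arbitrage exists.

Around KRW → INR → NOK → AUD → KRW: 1 ÷ 15.657 ÷ 8.0761 ÷ 6.1413 × 776.54 = 0.999985
Product ≈ 1 (deviation 0.002%, within rounding noise).

1.0000 (no arbitrage)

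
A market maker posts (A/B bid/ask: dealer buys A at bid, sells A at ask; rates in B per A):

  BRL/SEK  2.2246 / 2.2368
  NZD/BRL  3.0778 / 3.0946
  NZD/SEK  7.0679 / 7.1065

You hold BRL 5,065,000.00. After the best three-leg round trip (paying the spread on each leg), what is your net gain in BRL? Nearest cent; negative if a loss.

Net profit: BRL 106,757.71

Best loop BRL → NZD → SEK → BRL:
BRL 5,065,000.00 ÷ 3.0946 (buy NZD at ask) = NZD 1,636,722.03
NZD 1,636,722.03 × 7.0679 (sell NZD at bid) = SEK 11,568,187.65
SEK 11,568,187.65 ÷ 2.2368 (buy BRL at ask) = BRL 5,171,757.71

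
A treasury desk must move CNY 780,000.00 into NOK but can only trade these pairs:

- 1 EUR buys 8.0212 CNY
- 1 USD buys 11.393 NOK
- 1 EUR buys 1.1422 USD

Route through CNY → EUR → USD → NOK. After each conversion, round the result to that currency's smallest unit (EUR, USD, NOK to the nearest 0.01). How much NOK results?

NOK 1,265,422.45

CNY 780,000.00 ÷ 8.0212 = EUR 97,242.31
EUR 97,242.31 × 1.1422 = USD 111,070.17
USD 111,070.17 × 11.393 = NOK 1,265,422.45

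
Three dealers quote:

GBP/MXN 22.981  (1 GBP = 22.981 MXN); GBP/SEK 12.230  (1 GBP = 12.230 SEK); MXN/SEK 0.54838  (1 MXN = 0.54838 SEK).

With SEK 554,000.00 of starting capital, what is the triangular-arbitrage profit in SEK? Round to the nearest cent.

Profitable loop is SEK → GBP → MXN → SEK:
SEK 554,000.00 ÷ 12.230 = GBP 45,298.45
GBP 45,298.45 × 22.981 = MXN 1,041,003.60
MXN 1,041,003.60 × 0.54838 = SEK 570,865.55
Profit = SEK 570,865.55 − SEK 554,000.00

Profit: SEK 16,865.55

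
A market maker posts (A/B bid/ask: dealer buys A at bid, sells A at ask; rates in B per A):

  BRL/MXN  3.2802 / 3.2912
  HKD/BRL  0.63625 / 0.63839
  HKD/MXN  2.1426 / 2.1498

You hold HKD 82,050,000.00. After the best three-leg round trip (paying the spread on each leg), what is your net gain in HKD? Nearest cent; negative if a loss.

Net profit: HKD 1,621,843.21

Best loop HKD → MXN → BRL → HKD:
HKD 82,050,000.00 × 2.1426 (sell HKD at bid) = MXN 175,800,330.00
MXN 175,800,330.00 ÷ 3.2912 (buy BRL at ask) = BRL 53,415,267.99
BRL 53,415,267.99 ÷ 0.63839 (buy HKD at ask) = HKD 83,671,843.21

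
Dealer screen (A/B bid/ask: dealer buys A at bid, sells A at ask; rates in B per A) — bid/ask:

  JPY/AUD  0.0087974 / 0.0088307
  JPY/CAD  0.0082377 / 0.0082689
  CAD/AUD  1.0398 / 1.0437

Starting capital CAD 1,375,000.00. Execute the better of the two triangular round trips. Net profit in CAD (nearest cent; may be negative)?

Net profit: CAD 26,630.74

Best loop CAD → JPY → AUD → CAD:
CAD 1,375,000.00 ÷ 0.0082689 (buy JPY at ask) = JPY 166,285,721
JPY 166,285,721 × 0.0087974 (sell JPY at bid) = AUD 1,462,882.00
AUD 1,462,882.00 ÷ 1.0437 (buy CAD at ask) = CAD 1,401,630.74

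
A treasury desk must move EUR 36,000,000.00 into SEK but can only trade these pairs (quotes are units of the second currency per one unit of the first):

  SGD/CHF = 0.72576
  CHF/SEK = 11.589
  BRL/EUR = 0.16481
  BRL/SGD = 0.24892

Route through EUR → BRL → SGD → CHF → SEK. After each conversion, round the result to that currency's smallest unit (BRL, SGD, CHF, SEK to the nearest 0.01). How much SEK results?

EUR 36,000,000.00 ÷ 0.16481 = BRL 218,433,347.49
BRL 218,433,347.49 × 0.24892 = SGD 54,372,428.86
SGD 54,372,428.86 × 0.72576 = CHF 39,461,333.97
CHF 39,461,333.97 × 11.589 = SEK 457,317,399.38

SEK 457,317,399.38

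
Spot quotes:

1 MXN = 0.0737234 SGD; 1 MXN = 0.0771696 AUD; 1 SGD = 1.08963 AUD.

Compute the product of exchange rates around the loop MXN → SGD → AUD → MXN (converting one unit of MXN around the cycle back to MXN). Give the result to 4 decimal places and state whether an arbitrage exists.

Around MXN → SGD → AUD → MXN: 1 × 0.0737234 × 1.08963 ÷ 0.0771696 = 1.040970
Product > 1; profitable direction is MXN → SGD → AUD → MXN.

1.0410 (arbitrage exists)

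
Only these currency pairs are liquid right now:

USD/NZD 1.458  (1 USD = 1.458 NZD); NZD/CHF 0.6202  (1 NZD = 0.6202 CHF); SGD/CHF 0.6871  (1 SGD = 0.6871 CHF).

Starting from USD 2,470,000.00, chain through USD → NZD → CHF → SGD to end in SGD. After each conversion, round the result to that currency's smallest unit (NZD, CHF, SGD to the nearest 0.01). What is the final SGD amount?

USD 2,470,000.00 × 1.458 = NZD 3,601,260.00
NZD 3,601,260.00 × 0.6202 = CHF 2,233,501.45
CHF 2,233,501.45 ÷ 0.6871 = SGD 3,250,620.65

SGD 3,250,620.65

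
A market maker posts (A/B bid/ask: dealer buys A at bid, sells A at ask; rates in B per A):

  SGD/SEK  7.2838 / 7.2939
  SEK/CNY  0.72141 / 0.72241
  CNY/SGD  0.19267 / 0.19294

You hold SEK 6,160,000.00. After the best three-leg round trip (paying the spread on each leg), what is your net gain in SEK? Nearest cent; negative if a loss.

Best loop SEK → CNY → SGD → SEK:
SEK 6,160,000.00 × 0.72141 (sell SEK at bid) = CNY 4,443,885.60
CNY 4,443,885.60 × 0.19267 (sell CNY at bid) = SGD 856,203.44
SGD 856,203.44 × 7.2838 (sell SGD at bid) = SEK 6,236,414.61

Net profit: SEK 76,414.61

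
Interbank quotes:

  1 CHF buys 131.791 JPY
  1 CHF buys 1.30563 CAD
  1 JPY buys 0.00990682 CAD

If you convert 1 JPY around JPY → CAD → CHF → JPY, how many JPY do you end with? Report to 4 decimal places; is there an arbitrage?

1.0000 (no arbitrage)

Around JPY → CAD → CHF → JPY: 1 × 0.00990682 ÷ 1.30563 × 131.791 = 1.000000
Product ≈ 1 (deviation 0.000%, within rounding noise).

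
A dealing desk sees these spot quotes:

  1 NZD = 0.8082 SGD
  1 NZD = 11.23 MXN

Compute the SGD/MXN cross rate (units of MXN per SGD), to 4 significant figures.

1 SGD ÷ 0.8082 = 1.23732 NZD
1.23732 NZD × 11.23 = 13.8951 MXN

SGD/MXN = 13.90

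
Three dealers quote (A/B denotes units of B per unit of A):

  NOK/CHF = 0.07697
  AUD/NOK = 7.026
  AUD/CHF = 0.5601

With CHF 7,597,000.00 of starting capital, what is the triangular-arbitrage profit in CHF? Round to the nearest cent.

Profitable loop is CHF → NOK → AUD → CHF:
CHF 7,597,000.00 ÷ 0.07697 = NOK 98,700,792.52
NOK 98,700,792.52 ÷ 7.026 = AUD 14,047,935.17
AUD 14,047,935.17 × 0.5601 = CHF 7,868,248.49
Profit = CHF 7,868,248.49 − CHF 7,597,000.00

Profit: CHF 271,248.49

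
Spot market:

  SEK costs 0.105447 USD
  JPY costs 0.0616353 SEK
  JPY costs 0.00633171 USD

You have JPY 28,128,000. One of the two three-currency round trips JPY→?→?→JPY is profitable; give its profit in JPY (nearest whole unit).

Profitable loop is JPY → SEK → USD → JPY:
JPY 28,128,000 × 0.0616353 = SEK 1,733,677.72
SEK 1,733,677.72 × 0.105447 = USD 182,811.11
USD 182,811.11 ÷ 0.00633171 = JPY 28,872,313
Profit = JPY 28,872,313 − JPY 28,128,000

Profit: JPY 744,313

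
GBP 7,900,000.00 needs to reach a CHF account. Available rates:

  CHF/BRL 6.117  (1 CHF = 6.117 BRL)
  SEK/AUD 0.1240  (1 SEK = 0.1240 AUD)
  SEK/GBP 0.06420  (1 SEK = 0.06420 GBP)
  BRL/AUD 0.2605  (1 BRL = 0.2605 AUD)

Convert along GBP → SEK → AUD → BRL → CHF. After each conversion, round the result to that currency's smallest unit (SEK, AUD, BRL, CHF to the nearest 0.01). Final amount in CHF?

GBP 7,900,000.00 ÷ 0.06420 = SEK 123,052,959.50
SEK 123,052,959.50 × 0.1240 = AUD 15,258,566.98
AUD 15,258,566.98 ÷ 0.2605 = BRL 58,574,153.47
BRL 58,574,153.47 ÷ 6.117 = CHF 9,575,634.05

CHF 9,575,634.05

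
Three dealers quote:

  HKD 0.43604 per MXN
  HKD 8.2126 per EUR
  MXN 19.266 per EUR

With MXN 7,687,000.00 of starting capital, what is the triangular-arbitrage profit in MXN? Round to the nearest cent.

Profit: MXN 176,105.40

Profitable loop is MXN → HKD → EUR → MXN:
MXN 7,687,000.00 × 0.43604 = HKD 3,351,839.48
HKD 3,351,839.48 ÷ 8.2126 = EUR 408,133.78
EUR 408,133.78 × 19.266 = MXN 7,863,105.40
Profit = MXN 7,863,105.40 − MXN 7,687,000.00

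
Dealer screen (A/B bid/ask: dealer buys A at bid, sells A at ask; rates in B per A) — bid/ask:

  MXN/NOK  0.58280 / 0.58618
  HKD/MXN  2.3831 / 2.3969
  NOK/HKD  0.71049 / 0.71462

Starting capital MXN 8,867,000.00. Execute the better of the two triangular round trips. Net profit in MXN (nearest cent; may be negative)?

Net result: MXN -35,781.50 (no profitable arbitrage after spreads)

Best loop MXN → HKD → NOK → MXN:
MXN 8,867,000.00 ÷ 2.3969 (buy HKD at ask) = HKD 3,699,361.68
HKD 3,699,361.68 ÷ 0.71462 (buy NOK at ask) = NOK 5,176,683.66
NOK 5,176,683.66 ÷ 0.58618 (buy MXN at ask) = MXN 8,831,218.50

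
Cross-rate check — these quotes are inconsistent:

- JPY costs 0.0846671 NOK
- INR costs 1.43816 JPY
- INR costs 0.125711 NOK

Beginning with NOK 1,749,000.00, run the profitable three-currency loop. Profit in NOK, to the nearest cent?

Profitable loop is NOK → JPY → INR → NOK:
NOK 1,749,000.00 ÷ 0.0846671 = JPY 20,657,375
JPY 20,657,375 ÷ 1.43816 = INR 14,363,752.70
INR 14,363,752.70 × 0.125711 = NOK 1,805,681.72
Profit = NOK 1,805,681.72 − NOK 1,749,000.00

Profit: NOK 56,681.72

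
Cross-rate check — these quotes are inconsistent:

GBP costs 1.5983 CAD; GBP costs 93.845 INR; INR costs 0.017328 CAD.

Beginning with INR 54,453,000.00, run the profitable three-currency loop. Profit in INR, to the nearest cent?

Profit: INR 948,699.84

Profitable loop is INR → CAD → GBP → INR:
INR 54,453,000.00 × 0.017328 = CAD 943,561.58
CAD 943,561.58 ÷ 1.5983 = GBP 590,353.24
GBP 590,353.24 × 93.845 = INR 55,401,699.84
Profit = INR 55,401,699.84 − INR 54,453,000.00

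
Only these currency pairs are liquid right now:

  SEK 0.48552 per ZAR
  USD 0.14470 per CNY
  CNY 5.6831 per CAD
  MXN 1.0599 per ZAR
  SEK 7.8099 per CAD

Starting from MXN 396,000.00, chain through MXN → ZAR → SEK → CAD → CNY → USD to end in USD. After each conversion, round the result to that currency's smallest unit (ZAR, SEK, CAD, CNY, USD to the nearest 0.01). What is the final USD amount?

MXN 396,000.00 ÷ 1.0599 = ZAR 373,620.15
ZAR 373,620.15 × 0.48552 = SEK 181,400.06
SEK 181,400.06 ÷ 7.8099 = CAD 23,226.94
CAD 23,226.94 × 5.6831 = CNY 132,001.02
CNY 132,001.02 × 0.14470 = USD 19,100.55

USD 19,100.55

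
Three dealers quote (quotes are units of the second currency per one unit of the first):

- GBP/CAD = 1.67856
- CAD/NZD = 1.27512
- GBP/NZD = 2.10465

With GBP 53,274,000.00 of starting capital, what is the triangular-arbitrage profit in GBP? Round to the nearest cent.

Profitable loop is GBP → CAD → NZD → GBP:
GBP 53,274,000.00 × 1.67856 = CAD 89,423,605.44
CAD 89,423,605.44 × 1.27512 = NZD 114,025,827.77
NZD 114,025,827.77 ÷ 2.10465 = GBP 54,178,047.55
Profit = GBP 54,178,047.55 − GBP 53,274,000.00

Profit: GBP 904,047.55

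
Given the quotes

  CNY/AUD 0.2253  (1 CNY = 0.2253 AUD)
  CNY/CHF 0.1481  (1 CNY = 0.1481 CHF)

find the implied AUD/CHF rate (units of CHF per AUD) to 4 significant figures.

1 AUD ÷ 0.2253 = 4.43853 CNY
4.43853 CNY × 0.1481 = 0.657346 CHF

AUD/CHF = 0.6573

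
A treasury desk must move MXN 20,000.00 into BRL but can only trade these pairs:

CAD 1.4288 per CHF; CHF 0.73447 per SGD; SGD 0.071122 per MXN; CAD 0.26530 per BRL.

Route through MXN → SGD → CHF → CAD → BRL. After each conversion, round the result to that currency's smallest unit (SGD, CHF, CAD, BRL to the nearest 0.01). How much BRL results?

MXN 20,000.00 × 0.071122 = SGD 1,422.44
SGD 1,422.44 × 0.73447 = CHF 1,044.74
CHF 1,044.74 × 1.4288 = CAD 1,492.72
CAD 1,492.72 ÷ 0.26530 = BRL 5,626.54

BRL 5,626.54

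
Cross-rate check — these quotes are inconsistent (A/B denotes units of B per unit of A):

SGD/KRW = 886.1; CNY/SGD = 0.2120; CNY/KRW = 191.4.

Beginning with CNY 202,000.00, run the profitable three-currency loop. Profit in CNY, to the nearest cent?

Profit: CNY 3,813.90

Profitable loop is CNY → KRW → SGD → CNY:
CNY 202,000.00 × 191.4 = KRW 38,662,800
KRW 38,662,800 ÷ 886.1 = SGD 43,632.55
SGD 43,632.55 ÷ 0.2120 = CNY 205,813.90
Profit = CNY 205,813.90 − CNY 202,000.00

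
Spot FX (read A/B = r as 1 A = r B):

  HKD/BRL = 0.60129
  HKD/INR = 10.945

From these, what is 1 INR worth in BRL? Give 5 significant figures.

1 INR ÷ 10.945 = 0.0913659 HKD
0.0913659 HKD × 0.60129 = 0.0549374 BRL

INR/BRL = 0.054937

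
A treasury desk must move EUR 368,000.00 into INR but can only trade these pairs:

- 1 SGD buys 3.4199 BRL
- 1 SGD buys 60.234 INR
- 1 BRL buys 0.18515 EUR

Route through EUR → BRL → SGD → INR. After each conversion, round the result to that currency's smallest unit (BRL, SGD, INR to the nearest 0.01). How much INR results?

INR 35,006,799.13

EUR 368,000.00 ÷ 0.18515 = BRL 1,987,577.64
BRL 1,987,577.64 ÷ 3.4199 = SGD 581,180.05
SGD 581,180.05 × 60.234 = INR 35,006,799.13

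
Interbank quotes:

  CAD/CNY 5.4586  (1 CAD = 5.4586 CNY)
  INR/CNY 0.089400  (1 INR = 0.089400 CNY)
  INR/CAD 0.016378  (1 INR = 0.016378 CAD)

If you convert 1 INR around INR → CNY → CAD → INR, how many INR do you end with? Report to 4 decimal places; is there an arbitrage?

Around INR → CNY → CAD → INR: 1 × 0.089400 ÷ 5.4586 ÷ 0.016378 = 0.999989
Product ≈ 1 (deviation 0.001%, within rounding noise).

1.0000 (no arbitrage)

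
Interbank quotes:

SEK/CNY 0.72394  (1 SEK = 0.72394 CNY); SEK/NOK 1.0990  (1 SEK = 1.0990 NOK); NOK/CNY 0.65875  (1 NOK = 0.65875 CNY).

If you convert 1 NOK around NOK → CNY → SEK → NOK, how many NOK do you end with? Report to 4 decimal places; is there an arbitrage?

1.0000 (no arbitrage)

Around NOK → CNY → SEK → NOK: 1 × 0.65875 ÷ 0.72394 × 1.0990 = 1.000036
Product ≈ 1 (deviation 0.004%, within rounding noise).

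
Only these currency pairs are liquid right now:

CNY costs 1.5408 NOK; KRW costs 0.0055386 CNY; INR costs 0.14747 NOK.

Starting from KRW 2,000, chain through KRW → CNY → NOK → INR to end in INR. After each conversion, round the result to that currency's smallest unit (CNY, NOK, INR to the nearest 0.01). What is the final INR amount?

INR 115.75

KRW 2,000 × 0.0055386 = CNY 11.08
CNY 11.08 × 1.5408 = NOK 17.07
NOK 17.07 ÷ 0.14747 = INR 115.75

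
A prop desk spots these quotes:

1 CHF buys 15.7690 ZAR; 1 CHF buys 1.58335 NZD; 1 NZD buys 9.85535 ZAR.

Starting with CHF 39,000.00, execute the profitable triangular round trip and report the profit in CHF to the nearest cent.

Profitable loop is CHF → ZAR → NZD → CHF:
CHF 39,000.00 × 15.7690 = ZAR 614,991.00
ZAR 614,991.00 ÷ 9.85535 = NZD 62,401.74
NZD 62,401.74 ÷ 1.58335 = CHF 39,411.21
Profit = CHF 39,411.21 − CHF 39,000.00

Profit: CHF 411.21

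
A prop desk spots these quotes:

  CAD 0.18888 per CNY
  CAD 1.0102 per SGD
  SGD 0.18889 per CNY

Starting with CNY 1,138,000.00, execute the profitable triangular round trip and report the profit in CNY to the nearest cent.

Profitable loop is CNY → SGD → CAD → CNY:
CNY 1,138,000.00 × 0.18889 = SGD 214,956.82
SGD 214,956.82 × 1.0102 = CAD 217,149.38
CAD 217,149.38 ÷ 0.18888 = CNY 1,149,668.46
Profit = CNY 1,149,668.46 − CNY 1,138,000.00

Profit: CNY 11,668.46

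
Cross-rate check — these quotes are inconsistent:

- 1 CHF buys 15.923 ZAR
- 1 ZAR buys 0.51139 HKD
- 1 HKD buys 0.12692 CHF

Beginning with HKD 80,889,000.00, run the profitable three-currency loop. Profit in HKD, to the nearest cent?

Profit: HKD 2,709,147.99

Profitable loop is HKD → CHF → ZAR → HKD:
HKD 80,889,000.00 × 0.12692 = CHF 10,266,431.88
CHF 10,266,431.88 × 15.923 = ZAR 163,472,394.83
ZAR 163,472,394.83 × 0.51139 = HKD 83,598,147.99
Profit = HKD 83,598,147.99 − HKD 80,889,000.00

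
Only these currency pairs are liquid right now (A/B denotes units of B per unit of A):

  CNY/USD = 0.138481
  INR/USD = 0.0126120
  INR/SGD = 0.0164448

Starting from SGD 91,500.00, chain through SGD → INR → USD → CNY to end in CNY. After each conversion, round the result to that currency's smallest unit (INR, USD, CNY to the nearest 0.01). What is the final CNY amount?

CNY 506,741.29

SGD 91,500.00 ÷ 0.0164448 = INR 5,564,068.88
INR 5,564,068.88 × 0.0126120 = USD 70,174.04
USD 70,174.04 ÷ 0.138481 = CNY 506,741.29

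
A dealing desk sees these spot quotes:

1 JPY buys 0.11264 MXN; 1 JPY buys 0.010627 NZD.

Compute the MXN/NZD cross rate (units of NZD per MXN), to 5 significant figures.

MXN/NZD = 0.094345

1 MXN ÷ 0.11264 = 8.87784 JPY
8.87784 JPY × 0.010627 = 0.0943448 NZD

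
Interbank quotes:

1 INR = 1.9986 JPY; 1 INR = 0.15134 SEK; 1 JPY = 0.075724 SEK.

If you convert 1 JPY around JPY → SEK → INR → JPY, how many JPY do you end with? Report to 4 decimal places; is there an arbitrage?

1.0000 (no arbitrage)

Around JPY → SEK → INR → JPY: 1 × 0.075724 ÷ 0.15134 × 1.9986 = 1.000013
Product ≈ 1 (deviation 0.001%, within rounding noise).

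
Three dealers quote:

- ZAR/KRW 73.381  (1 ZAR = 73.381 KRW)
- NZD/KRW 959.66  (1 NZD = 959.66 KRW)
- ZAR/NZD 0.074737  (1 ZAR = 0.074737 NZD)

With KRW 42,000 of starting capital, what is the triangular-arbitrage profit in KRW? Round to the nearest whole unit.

Profit: KRW 971

Profitable loop is KRW → NZD → ZAR → KRW:
KRW 42,000 ÷ 959.66 = NZD 43.77
NZD 43.77 ÷ 0.074737 = ZAR 585.59
ZAR 585.59 × 73.381 = KRW 42,971
Profit = KRW 42,971 − KRW 42,000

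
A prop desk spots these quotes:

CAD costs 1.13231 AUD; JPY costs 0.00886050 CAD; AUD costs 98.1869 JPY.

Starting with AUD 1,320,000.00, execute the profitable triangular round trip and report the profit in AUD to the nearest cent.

Profit: AUD 19,975.35

Profitable loop is AUD → CAD → JPY → AUD:
AUD 1,320,000.00 ÷ 1.13231 = CAD 1,165,758.49
CAD 1,165,758.49 ÷ 0.00886050 = JPY 131,568,026
JPY 131,568,026 ÷ 98.1869 = AUD 1,339,975.35
Profit = AUD 1,339,975.35 − AUD 1,320,000.00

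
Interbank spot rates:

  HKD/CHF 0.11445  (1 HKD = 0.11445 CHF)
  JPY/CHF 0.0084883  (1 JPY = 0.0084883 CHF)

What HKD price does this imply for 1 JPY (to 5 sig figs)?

1 JPY × 0.0084883 = 0.0084883 CHF
0.0084883 CHF ÷ 0.11445 = 0.074166 HKD

JPY/HKD = 0.074166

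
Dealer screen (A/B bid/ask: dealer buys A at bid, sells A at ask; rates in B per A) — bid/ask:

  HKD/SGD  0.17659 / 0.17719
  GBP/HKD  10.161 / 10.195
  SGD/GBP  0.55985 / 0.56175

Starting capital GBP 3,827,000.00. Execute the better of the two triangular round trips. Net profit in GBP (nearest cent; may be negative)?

Net profit: GBP 17,436.60

Best loop GBP → HKD → SGD → GBP:
GBP 3,827,000.00 × 10.161 (sell GBP at bid) = HKD 38,886,147.00
HKD 38,886,147.00 × 0.17659 (sell HKD at bid) = SGD 6,866,904.70
SGD 6,866,904.70 × 0.55985 (sell SGD at bid) = GBP 3,844,436.60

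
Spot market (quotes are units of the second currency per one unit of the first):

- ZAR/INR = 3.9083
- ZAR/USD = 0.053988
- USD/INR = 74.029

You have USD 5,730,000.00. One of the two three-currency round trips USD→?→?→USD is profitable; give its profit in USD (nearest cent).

Profitable loop is USD → INR → ZAR → USD:
USD 5,730,000.00 × 74.029 = INR 424,186,170.00
INR 424,186,170.00 ÷ 3.9083 = ZAR 108,534,700.51
ZAR 108,534,700.51 × 0.053988 = USD 5,859,571.41
Profit = USD 5,859,571.41 − USD 5,730,000.00

Profit: USD 129,571.41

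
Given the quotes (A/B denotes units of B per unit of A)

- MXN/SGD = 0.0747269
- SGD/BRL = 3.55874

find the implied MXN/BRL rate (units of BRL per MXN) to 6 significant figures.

MXN/BRL = 0.265934

1 MXN × 0.0747269 = 0.0747269 SGD
0.0747269 SGD × 3.55874 = 0.265934 BRL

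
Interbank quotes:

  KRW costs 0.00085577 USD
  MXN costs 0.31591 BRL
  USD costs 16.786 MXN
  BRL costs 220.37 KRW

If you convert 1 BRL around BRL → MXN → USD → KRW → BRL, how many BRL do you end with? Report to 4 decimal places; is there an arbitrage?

1.0000 (no arbitrage)

Around BRL → MXN → USD → KRW → BRL: 1 ÷ 0.31591 ÷ 16.786 ÷ 0.00085577 ÷ 220.37 = 0.999954
Product ≈ 1 (deviation 0.005%, within rounding noise).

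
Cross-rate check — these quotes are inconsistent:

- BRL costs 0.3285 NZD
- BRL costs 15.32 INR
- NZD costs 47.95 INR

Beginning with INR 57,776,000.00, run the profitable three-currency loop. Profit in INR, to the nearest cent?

Profitable loop is INR → BRL → NZD → INR:
INR 57,776,000.00 ÷ 15.32 = BRL 3,771,279.37
BRL 3,771,279.37 × 0.3285 = NZD 1,238,865.27
NZD 1,238,865.27 × 47.95 = INR 59,403,589.90
Profit = INR 59,403,589.90 − INR 57,776,000.00

Profit: INR 1,627,589.90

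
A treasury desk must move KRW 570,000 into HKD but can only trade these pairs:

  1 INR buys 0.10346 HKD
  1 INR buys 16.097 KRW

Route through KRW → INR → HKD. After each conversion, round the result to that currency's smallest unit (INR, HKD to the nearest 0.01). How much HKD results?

KRW 570,000 ÷ 16.097 = INR 35,410.32
INR 35,410.32 × 0.10346 = HKD 3,663.55

HKD 3,663.55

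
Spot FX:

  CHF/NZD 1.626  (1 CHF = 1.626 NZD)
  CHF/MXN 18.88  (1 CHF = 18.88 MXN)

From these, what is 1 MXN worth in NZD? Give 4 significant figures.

1 MXN ÷ 18.88 = 0.0529661 CHF
0.0529661 CHF × 1.626 = 0.0861229 NZD

MXN/NZD = 0.08612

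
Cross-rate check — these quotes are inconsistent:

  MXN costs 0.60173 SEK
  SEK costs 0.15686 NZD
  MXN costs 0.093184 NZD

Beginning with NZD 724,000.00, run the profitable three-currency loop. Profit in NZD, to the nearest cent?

Profit: NZD 9,349.66

Profitable loop is NZD → MXN → SEK → NZD:
NZD 724,000.00 ÷ 0.093184 = MXN 7,769,574.18
MXN 7,769,574.18 × 0.60173 = SEK 4,675,185.87
SEK 4,675,185.87 × 0.15686 = NZD 733,349.66
Profit = NZD 733,349.66 − NZD 724,000.00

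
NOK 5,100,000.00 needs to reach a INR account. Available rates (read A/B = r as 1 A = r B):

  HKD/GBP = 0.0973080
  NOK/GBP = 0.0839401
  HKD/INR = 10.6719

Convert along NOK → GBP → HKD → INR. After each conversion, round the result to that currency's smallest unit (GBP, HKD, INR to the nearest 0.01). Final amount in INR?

NOK 5,100,000.00 × 0.0839401 = GBP 428,094.51
GBP 428,094.51 ÷ 0.0973080 = HKD 4,399,376.31
HKD 4,399,376.31 × 10.6719 = INR 46,949,704.04

INR 46,949,704.04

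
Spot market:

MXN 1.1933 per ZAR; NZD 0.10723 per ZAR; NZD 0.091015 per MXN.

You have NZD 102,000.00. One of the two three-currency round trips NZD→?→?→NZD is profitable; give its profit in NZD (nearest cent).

Profitable loop is NZD → ZAR → MXN → NZD:
NZD 102,000.00 ÷ 0.10723 = ZAR 951,226.34
ZAR 951,226.34 × 1.1933 = MXN 1,135,098.39
MXN 1,135,098.39 × 0.091015 = NZD 103,310.98
Profit = NZD 103,310.98 − NZD 102,000.00

Profit: NZD 1,310.98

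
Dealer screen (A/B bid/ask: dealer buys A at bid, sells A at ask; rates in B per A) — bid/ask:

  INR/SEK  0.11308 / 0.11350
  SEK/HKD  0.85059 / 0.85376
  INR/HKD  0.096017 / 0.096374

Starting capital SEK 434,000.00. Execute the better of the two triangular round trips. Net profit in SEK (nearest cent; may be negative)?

Net result: SEK -852.40 (no profitable arbitrage after spreads)

Best loop SEK → HKD → INR → SEK:
SEK 434,000.00 × 0.85059 (sell SEK at bid) = HKD 369,156.06
HKD 369,156.06 ÷ 0.096374 (buy INR at ask) = INR 3,830,452.82
INR 3,830,452.82 × 0.11308 (sell INR at bid) = SEK 433,147.60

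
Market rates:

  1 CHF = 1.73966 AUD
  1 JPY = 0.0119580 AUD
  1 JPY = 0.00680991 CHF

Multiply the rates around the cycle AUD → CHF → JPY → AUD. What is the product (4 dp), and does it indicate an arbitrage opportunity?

1.0094 (arbitrage exists)

Around AUD → CHF → JPY → AUD: 1 ÷ 1.73966 ÷ 0.00680991 × 0.0119580 = 1.009376
Product > 1; profitable direction is AUD → CHF → JPY → AUD.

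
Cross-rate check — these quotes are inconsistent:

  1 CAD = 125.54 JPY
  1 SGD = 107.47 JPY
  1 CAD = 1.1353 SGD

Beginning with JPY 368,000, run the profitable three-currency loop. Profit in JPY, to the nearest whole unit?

Profitable loop is JPY → SGD → CAD → JPY:
JPY 368,000 ÷ 107.47 = SGD 3,424.21
SGD 3,424.21 ÷ 1.1353 = CAD 3,016.13
CAD 3,016.13 × 125.54 = JPY 378,645
Profit = JPY 378,645 − JPY 368,000

Profit: JPY 10,645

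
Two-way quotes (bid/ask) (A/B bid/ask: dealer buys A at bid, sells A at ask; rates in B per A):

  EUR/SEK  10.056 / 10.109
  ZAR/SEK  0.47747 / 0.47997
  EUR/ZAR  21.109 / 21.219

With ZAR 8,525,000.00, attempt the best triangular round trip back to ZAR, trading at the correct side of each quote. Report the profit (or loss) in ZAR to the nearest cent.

Best loop ZAR → SEK → EUR → ZAR:
ZAR 8,525,000.00 × 0.47747 (sell ZAR at bid) = SEK 4,070,431.75
SEK 4,070,431.75 ÷ 10.109 (buy EUR at ask) = EUR 402,654.24
EUR 402,654.24 × 21.109 (sell EUR at bid) = ZAR 8,499,628.43

Net result: ZAR -25,371.57 (no profitable arbitrage after spreads)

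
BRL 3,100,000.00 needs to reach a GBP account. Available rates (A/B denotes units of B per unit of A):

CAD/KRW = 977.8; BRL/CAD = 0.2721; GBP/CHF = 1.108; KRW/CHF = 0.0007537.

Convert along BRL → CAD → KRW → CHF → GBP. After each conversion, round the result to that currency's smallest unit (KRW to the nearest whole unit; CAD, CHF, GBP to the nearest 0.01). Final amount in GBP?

GBP 561,046.71

BRL 3,100,000.00 × 0.2721 = CAD 843,510.00
CAD 843,510.00 × 977.8 = KRW 824,784,078
KRW 824,784,078 × 0.0007537 = CHF 621,639.76
CHF 621,639.76 ÷ 1.108 = GBP 561,046.71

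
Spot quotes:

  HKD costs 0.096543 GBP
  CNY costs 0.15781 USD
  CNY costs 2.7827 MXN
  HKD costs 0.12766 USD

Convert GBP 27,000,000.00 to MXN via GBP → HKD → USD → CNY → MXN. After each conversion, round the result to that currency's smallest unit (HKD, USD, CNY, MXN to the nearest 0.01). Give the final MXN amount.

MXN 629,549,208.64

GBP 27,000,000.00 ÷ 0.096543 = HKD 279,668,127.16
HKD 279,668,127.16 × 0.12766 = USD 35,702,433.11
USD 35,702,433.11 ÷ 0.15781 = CNY 226,236,823.46
CNY 226,236,823.46 × 2.7827 = MXN 629,549,208.64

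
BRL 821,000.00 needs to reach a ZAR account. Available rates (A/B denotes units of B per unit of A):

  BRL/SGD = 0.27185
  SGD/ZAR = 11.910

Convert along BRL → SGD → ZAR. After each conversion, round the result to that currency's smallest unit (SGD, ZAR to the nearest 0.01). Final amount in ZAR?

BRL 821,000.00 × 0.27185 = SGD 223,188.85
SGD 223,188.85 × 11.910 = ZAR 2,658,179.20

ZAR 2,658,179.20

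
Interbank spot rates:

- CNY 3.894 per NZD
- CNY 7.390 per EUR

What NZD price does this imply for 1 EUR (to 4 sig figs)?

1 EUR × 7.390 = 7.39 CNY
7.39 CNY ÷ 3.894 = 1.89779 NZD

EUR/NZD = 1.898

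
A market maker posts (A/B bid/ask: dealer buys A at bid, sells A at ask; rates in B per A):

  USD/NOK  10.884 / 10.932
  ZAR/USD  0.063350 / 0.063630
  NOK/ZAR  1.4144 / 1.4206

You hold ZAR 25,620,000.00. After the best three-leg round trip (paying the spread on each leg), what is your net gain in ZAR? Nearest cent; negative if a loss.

Net profit: ZAR 306,612.03

Best loop ZAR → NOK → USD → ZAR:
ZAR 25,620,000.00 ÷ 1.4206 (buy NOK at ask) = NOK 18,034,633.25
NOK 18,034,633.25 ÷ 10.932 (buy USD at ask) = USD 1,649,710.32
USD 1,649,710.32 ÷ 0.063630 (buy ZAR at ask) = ZAR 25,926,612.03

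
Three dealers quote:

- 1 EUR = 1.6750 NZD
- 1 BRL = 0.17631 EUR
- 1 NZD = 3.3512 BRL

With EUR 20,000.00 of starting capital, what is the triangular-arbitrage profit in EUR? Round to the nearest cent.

Profit: EUR 208.68

Profitable loop is EUR → BRL → NZD → EUR:
EUR 20,000.00 ÷ 0.17631 = BRL 113,436.56
BRL 113,436.56 ÷ 3.3512 = NZD 33,849.53
NZD 33,849.53 ÷ 1.6750 = EUR 20,208.68
Profit = EUR 20,208.68 − EUR 20,000.00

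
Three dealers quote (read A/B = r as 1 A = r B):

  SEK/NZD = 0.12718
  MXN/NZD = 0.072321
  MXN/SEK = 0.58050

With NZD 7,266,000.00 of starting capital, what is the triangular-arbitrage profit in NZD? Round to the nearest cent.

Profit: NZD 151,405.39

Profitable loop is NZD → MXN → SEK → NZD:
NZD 7,266,000.00 ÷ 0.072321 = MXN 100,468,743.52
MXN 100,468,743.52 × 0.58050 = SEK 58,322,105.61
SEK 58,322,105.61 × 0.12718 = NZD 7,417,405.39
Profit = NZD 7,417,405.39 − NZD 7,266,000.00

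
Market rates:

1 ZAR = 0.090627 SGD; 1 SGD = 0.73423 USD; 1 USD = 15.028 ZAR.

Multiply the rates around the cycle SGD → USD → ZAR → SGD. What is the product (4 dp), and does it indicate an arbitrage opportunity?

Around SGD → USD → ZAR → SGD: 1 × 0.73423 × 15.028 × 0.090627 = 0.999979
Product ≈ 1 (deviation 0.002%, within rounding noise).

1.0000 (no arbitrage)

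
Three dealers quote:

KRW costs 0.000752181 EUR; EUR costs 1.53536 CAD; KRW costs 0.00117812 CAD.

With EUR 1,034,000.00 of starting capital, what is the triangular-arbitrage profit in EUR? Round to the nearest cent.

Profitable loop is EUR → KRW → CAD → EUR:
EUR 1,034,000.00 ÷ 0.000752181 = KRW 1,374,669,129
KRW 1,374,669,129 × 0.00117812 = CAD 1,619,525.19
CAD 1,619,525.19 ÷ 1.53536 = EUR 1,054,817.89
Profit = EUR 1,054,817.89 − EUR 1,034,000.00

Profit: EUR 20,817.89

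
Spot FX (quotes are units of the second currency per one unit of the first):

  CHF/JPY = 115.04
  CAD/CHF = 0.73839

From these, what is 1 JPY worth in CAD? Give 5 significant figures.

1 JPY ÷ 115.04 = 0.00869263 CHF
0.00869263 CHF ÷ 0.73839 = 0.0117724 CAD

JPY/CAD = 0.011772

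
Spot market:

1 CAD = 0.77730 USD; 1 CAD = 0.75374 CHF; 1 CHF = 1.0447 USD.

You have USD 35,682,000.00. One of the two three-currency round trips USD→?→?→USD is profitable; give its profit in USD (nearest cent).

Profitable loop is USD → CAD → CHF → USD:
USD 35,682,000.00 ÷ 0.77730 = CAD 45,905,055.96
CAD 45,905,055.96 × 0.75374 = CHF 34,600,476.88
CHF 34,600,476.88 × 1.0447 = USD 36,147,118.20
Profit = USD 36,147,118.20 − USD 35,682,000.00

Profit: USD 465,118.20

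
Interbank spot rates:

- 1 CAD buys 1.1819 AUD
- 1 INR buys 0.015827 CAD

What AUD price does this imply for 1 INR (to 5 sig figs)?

INR/AUD = 0.018706

1 INR × 0.015827 = 0.015827 CAD
0.015827 CAD × 1.1819 = 0.0187059 AUD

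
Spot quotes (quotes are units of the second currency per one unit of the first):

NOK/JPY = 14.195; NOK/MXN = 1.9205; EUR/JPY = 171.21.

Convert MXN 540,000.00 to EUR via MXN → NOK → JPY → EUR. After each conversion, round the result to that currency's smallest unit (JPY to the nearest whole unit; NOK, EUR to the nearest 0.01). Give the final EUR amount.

MXN 540,000.00 ÷ 1.9205 = NOK 281,176.78
NOK 281,176.78 × 14.195 = JPY 3,991,304
JPY 3,991,304 ÷ 171.21 = EUR 23,312.33

EUR 23,312.33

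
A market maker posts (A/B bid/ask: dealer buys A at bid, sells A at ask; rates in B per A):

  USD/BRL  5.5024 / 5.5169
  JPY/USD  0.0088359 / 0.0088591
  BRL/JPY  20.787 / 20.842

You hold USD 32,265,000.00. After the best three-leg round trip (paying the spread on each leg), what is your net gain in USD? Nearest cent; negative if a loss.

Net profit: USD 343,170.72

Best loop USD → BRL → JPY → USD:
USD 32,265,000.00 × 5.5024 (sell USD at bid) = BRL 177,534,936.00
BRL 177,534,936.00 × 20.787 (sell BRL at bid) = JPY 3,690,418,715
JPY 3,690,418,715 × 0.0088359 (sell JPY at bid) = USD 32,608,170.72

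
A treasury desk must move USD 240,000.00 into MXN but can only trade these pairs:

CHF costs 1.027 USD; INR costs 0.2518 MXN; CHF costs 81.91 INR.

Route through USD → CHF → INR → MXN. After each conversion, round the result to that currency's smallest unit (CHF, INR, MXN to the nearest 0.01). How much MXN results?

USD 240,000.00 ÷ 1.027 = CHF 233,690.36
CHF 233,690.36 × 81.91 = INR 19,141,577.39
INR 19,141,577.39 × 0.2518 = MXN 4,819,849.19

MXN 4,819,849.19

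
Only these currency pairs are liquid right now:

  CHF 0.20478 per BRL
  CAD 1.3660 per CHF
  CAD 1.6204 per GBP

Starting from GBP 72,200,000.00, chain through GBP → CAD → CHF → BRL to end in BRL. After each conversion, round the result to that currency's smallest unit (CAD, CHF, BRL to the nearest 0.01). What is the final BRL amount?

BRL 418,235,789.82

GBP 72,200,000.00 × 1.6204 = CAD 116,992,880.00
CAD 116,992,880.00 ÷ 1.3660 = CHF 85,646,325.04
CHF 85,646,325.04 ÷ 0.20478 = BRL 418,235,789.82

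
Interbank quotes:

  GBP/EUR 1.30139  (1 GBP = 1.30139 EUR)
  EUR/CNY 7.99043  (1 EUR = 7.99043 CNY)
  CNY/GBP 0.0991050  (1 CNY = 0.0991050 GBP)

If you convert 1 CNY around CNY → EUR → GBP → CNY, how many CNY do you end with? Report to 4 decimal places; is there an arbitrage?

0.9703 (arbitrage exists)

Around CNY → EUR → GBP → CNY: 1 ÷ 7.99043 ÷ 1.30139 ÷ 0.0991050 = 0.970346
Product < 1; profitable direction is CNY → GBP → EUR → CNY.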